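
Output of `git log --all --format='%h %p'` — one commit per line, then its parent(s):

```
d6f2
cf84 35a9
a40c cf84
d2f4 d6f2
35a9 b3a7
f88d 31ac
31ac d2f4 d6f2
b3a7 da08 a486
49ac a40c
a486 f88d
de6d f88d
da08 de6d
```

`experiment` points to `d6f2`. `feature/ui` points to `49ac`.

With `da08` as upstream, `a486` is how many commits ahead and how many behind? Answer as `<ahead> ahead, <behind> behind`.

1 ahead, 2 behind

Reachable from a486: {31ac, a486, d2f4, d6f2, f88d}.
Reachable from da08: {31ac, d2f4, d6f2, da08, de6d, f88d}.
Only in a486's history (ahead): {a486} — 1.
Only in da08's history (behind): {da08, de6d} — 2.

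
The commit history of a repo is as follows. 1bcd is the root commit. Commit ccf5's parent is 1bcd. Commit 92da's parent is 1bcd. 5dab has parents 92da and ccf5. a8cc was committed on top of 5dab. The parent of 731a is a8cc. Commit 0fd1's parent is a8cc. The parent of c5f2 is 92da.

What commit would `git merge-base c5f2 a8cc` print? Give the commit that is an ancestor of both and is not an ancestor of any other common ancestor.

Ancestors of c5f2: {1bcd, 92da, c5f2}.
Ancestors of a8cc: {1bcd, 5dab, 92da, a8cc, ccf5}.
Common ancestors: {1bcd, 92da}.
Among these, 92da is not an ancestor of any other common ancestor — it is the merge base.

92da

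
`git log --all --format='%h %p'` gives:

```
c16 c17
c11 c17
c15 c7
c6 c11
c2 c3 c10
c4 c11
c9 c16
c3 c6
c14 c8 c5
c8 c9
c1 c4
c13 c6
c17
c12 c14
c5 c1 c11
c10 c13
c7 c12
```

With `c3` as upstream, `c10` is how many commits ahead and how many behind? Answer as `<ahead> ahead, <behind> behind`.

2 ahead, 1 behind

Reachable from c10: {c10, c11, c13, c17, c6}.
Reachable from c3: {c11, c17, c3, c6}.
Only in c10's history (ahead): {c10, c13} — 2.
Only in c3's history (behind): {c3} — 1.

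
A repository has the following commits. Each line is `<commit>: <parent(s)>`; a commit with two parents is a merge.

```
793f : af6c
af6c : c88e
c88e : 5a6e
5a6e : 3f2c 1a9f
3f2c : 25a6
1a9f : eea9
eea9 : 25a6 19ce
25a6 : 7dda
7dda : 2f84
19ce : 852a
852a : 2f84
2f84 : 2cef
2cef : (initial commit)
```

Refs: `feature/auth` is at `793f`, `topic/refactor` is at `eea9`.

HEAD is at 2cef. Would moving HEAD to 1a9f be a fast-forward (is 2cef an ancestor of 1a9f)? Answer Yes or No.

A fast-forward from 2cef to 1a9f is possible iff 2cef is an ancestor of 1a9f.
Ancestors of 1a9f: {19ce, 1a9f, 25a6, 2cef, 2f84, 7dda, 852a, eea9}.
2cef is among them, so fast-forward is possible.

Yes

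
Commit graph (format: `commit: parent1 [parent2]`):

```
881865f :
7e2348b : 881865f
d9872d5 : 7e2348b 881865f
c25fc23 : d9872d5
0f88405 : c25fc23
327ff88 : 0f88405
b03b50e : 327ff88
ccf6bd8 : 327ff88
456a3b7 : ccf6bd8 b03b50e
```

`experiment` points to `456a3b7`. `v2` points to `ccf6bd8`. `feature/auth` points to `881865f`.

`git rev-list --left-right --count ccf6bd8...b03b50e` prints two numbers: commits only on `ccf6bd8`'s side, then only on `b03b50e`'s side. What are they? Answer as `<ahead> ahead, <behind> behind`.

1 ahead, 1 behind

Reachable from ccf6bd8: {0f88405, 327ff88, 7e2348b, 881865f, c25fc23, ccf6bd8, d9872d5}.
Reachable from b03b50e: {0f88405, 327ff88, 7e2348b, 881865f, b03b50e, c25fc23, d9872d5}.
Only in ccf6bd8's history (ahead): {ccf6bd8} — 1.
Only in b03b50e's history (behind): {b03b50e} — 1.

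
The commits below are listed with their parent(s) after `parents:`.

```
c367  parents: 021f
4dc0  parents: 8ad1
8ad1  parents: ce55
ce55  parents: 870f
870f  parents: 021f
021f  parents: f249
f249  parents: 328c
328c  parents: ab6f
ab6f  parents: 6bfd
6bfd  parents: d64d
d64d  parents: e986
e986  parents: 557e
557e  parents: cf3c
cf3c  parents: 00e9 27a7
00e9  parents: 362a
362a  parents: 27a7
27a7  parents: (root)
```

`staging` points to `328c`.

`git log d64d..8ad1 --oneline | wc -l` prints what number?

Reachable from 8ad1: {00e9, 021f, 27a7, 328c, 362a, 557e, 6bfd, 870f, 8ad1, ab6f, ce55, cf3c, d64d, e986, f249}.
Reachable from d64d: {00e9, 27a7, 362a, 557e, cf3c, d64d, e986}.
In 8ad1's history but not d64d's: {021f, 328c, 6bfd, 870f, 8ad1, ab6f, ce55, f249} — 8 commits.

8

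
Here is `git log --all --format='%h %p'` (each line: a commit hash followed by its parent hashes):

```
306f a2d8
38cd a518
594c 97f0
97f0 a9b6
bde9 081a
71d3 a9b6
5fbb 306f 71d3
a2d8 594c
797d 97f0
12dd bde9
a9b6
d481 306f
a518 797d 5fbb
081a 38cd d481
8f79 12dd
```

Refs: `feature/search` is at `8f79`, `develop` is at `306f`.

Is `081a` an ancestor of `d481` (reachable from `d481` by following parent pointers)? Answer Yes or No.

No

Ancestors of d481: {306f, 594c, 97f0, a2d8, a9b6, d481}.
081a is not in that set, so it is not an ancestor of d481.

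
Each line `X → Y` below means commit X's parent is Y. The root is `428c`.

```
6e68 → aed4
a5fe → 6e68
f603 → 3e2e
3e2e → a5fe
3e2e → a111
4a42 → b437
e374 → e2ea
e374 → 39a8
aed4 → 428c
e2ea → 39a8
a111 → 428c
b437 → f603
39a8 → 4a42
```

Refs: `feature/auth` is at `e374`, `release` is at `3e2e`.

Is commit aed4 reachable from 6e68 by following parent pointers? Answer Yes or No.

Ancestors of 6e68 (commits reachable by following parents): {428c, 6e68, aed4}.
aed4 is in that set, so it is an ancestor of 6e68.

Yes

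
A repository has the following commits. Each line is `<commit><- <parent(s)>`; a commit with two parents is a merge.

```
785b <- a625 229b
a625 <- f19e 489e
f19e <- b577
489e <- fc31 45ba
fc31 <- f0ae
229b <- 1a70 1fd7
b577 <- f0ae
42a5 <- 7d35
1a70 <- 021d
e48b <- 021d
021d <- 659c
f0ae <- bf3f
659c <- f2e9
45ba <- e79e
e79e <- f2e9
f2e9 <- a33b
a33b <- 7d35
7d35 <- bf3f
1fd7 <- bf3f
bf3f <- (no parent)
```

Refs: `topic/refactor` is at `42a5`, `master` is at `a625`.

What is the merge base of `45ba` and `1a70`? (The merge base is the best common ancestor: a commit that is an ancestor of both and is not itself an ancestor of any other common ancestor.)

f2e9

Ancestors of 45ba: {45ba, 7d35, a33b, bf3f, e79e, f2e9}.
Ancestors of 1a70: {021d, 1a70, 659c, 7d35, a33b, bf3f, f2e9}.
Common ancestors: {7d35, a33b, bf3f, f2e9}.
Among these, f2e9 is not an ancestor of any other common ancestor — it is the merge base.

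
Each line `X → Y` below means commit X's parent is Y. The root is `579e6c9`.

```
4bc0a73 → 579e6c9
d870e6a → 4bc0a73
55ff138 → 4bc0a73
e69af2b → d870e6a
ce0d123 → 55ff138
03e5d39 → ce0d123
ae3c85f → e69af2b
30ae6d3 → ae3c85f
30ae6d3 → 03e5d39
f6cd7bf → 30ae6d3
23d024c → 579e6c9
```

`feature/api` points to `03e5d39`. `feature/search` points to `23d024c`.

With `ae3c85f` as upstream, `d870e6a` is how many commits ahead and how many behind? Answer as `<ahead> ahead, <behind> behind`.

Reachable from d870e6a: {4bc0a73, 579e6c9, d870e6a}.
Reachable from ae3c85f: {4bc0a73, 579e6c9, ae3c85f, d870e6a, e69af2b}.
Only in d870e6a's history (ahead): {} — 0.
Only in ae3c85f's history (behind): {ae3c85f, e69af2b} — 2.

0 ahead, 2 behind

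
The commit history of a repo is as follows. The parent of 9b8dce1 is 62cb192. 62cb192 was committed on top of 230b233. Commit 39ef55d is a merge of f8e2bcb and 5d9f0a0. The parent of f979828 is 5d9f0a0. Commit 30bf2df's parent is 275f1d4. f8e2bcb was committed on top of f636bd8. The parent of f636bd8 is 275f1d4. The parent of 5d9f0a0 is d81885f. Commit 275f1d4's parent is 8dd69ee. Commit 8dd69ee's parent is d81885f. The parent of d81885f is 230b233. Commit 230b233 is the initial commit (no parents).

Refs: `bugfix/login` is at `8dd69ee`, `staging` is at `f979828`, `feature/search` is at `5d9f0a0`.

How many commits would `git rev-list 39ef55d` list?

8

Walking parent pointers from 39ef55d: reachable set = {230b233, 275f1d4, 39ef55d, 5d9f0a0, 8dd69ee, d81885f, f636bd8, f8e2bcb}.
That is 8 commits.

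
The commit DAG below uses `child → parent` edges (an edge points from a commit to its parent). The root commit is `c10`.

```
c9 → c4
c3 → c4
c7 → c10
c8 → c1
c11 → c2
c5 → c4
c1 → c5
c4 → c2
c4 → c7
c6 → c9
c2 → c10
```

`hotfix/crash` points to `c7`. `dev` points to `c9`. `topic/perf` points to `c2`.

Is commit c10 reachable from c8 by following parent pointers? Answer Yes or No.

Ancestors of c8 (commits reachable by following parents): {c1, c10, c2, c4, c5, c7, c8}.
c10 is in that set, so it is an ancestor of c8.

Yes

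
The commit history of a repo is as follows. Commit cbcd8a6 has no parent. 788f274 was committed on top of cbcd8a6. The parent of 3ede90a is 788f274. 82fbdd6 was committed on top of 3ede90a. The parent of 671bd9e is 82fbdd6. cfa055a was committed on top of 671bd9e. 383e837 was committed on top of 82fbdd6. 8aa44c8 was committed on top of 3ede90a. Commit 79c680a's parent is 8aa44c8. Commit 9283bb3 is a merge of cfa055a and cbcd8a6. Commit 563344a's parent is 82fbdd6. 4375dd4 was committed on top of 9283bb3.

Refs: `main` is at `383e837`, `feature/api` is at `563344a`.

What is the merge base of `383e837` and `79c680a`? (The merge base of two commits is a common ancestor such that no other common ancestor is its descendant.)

Ancestors of 383e837: {383e837, 3ede90a, 788f274, 82fbdd6, cbcd8a6}.
Ancestors of 79c680a: {3ede90a, 788f274, 79c680a, 8aa44c8, cbcd8a6}.
Common ancestors: {3ede90a, 788f274, cbcd8a6}.
Among these, 3ede90a is not an ancestor of any other common ancestor — it is the merge base.

3ede90a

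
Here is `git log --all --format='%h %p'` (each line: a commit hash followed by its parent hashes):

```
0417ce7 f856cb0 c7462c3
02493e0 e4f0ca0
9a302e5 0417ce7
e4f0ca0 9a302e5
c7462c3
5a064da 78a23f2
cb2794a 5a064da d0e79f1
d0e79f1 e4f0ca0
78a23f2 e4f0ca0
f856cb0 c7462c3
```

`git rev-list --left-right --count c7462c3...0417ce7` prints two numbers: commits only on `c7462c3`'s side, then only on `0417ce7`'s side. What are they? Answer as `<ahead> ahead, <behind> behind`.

0 ahead, 2 behind

Reachable from c7462c3: {c7462c3}.
Reachable from 0417ce7: {0417ce7, c7462c3, f856cb0}.
Only in c7462c3's history (ahead): {} — 0.
Only in 0417ce7's history (behind): {0417ce7, f856cb0} — 2.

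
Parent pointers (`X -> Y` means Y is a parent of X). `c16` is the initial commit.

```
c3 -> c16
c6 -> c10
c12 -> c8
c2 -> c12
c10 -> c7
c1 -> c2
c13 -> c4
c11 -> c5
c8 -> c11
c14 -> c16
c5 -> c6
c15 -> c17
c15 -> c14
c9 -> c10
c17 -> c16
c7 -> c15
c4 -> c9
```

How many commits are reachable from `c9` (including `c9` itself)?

7

Walking parent pointers from c9: reachable set = {c10, c14, c15, c16, c17, c7, c9}.
That is 7 commits.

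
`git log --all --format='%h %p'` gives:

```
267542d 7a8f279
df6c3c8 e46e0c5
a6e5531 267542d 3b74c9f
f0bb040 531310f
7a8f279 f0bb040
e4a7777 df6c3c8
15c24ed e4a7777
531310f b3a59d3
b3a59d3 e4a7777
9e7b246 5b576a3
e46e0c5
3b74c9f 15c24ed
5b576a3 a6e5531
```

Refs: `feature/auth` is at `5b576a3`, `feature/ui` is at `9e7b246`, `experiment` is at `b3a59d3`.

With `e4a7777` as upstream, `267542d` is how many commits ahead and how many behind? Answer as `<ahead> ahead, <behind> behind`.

5 ahead, 0 behind

Reachable from 267542d: {267542d, 531310f, 7a8f279, b3a59d3, df6c3c8, e46e0c5, e4a7777, f0bb040}.
Reachable from e4a7777: {df6c3c8, e46e0c5, e4a7777}.
Only in 267542d's history (ahead): {267542d, 531310f, 7a8f279, b3a59d3, f0bb040} — 5.
Only in e4a7777's history (behind): {} — 0.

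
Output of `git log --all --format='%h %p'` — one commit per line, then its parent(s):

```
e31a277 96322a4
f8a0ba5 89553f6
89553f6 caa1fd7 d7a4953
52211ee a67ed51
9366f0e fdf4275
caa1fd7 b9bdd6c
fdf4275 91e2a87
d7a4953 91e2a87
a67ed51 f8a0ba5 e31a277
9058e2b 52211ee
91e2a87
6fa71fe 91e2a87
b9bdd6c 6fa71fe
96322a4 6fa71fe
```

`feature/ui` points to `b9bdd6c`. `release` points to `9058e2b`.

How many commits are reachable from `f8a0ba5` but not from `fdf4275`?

6

Reachable from f8a0ba5: {6fa71fe, 89553f6, 91e2a87, b9bdd6c, caa1fd7, d7a4953, f8a0ba5}.
Reachable from fdf4275: {91e2a87, fdf4275}.
In f8a0ba5's history but not fdf4275's: {6fa71fe, 89553f6, b9bdd6c, caa1fd7, d7a4953, f8a0ba5} — 6 commits.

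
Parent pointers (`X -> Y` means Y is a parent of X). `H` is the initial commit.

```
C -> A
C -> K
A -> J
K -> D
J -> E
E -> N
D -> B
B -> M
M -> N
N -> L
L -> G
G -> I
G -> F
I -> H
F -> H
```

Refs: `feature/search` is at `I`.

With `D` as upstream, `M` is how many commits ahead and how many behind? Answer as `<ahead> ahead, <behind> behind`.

Reachable from M: {F, G, H, I, L, M, N}.
Reachable from D: {B, D, F, G, H, I, L, M, N}.
Only in M's history (ahead): {} — 0.
Only in D's history (behind): {B, D} — 2.

0 ahead, 2 behind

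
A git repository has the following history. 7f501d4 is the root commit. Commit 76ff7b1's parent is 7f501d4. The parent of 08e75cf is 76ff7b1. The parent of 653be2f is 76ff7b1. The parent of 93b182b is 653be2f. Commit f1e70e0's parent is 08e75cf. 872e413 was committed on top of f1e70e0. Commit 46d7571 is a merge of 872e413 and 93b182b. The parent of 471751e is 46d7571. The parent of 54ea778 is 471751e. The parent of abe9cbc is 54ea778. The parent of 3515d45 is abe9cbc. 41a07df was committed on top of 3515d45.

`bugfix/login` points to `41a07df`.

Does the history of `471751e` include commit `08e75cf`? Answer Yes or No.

Yes

Ancestors of 471751e (commits reachable by following parents): {08e75cf, 46d7571, 471751e, 653be2f, 76ff7b1, 7f501d4, 872e413, 93b182b, f1e70e0}.
08e75cf is in that set, so it is an ancestor of 471751e.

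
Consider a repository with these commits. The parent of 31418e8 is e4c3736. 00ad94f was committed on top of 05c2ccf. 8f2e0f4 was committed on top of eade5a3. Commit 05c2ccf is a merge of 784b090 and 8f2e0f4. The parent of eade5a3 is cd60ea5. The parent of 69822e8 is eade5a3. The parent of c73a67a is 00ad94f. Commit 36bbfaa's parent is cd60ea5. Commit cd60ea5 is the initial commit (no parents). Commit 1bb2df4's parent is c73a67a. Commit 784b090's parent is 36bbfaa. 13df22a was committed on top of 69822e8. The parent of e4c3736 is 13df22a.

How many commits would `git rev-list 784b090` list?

Walking parent pointers from 784b090: reachable set = {36bbfaa, 784b090, cd60ea5}.
That is 3 commits.

3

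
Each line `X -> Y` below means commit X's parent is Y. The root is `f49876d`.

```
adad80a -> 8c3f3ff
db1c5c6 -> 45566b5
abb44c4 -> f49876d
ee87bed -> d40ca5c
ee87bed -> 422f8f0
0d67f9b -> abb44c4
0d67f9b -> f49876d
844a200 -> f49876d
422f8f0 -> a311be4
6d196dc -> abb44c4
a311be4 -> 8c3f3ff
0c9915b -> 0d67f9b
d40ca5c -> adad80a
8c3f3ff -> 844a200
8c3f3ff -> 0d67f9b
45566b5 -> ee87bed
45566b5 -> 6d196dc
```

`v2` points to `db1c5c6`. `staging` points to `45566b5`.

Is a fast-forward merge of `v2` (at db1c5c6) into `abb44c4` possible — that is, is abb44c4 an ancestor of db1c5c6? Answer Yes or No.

Yes

A fast-forward from abb44c4 to db1c5c6 is possible iff abb44c4 is an ancestor of db1c5c6.
Ancestors of db1c5c6: {0d67f9b, 422f8f0, 45566b5, 6d196dc, 844a200, 8c3f3ff, a311be4, abb44c4, adad80a, d40ca5c, db1c5c6, ee87bed, f49876d}.
abb44c4 is among them, so fast-forward is possible.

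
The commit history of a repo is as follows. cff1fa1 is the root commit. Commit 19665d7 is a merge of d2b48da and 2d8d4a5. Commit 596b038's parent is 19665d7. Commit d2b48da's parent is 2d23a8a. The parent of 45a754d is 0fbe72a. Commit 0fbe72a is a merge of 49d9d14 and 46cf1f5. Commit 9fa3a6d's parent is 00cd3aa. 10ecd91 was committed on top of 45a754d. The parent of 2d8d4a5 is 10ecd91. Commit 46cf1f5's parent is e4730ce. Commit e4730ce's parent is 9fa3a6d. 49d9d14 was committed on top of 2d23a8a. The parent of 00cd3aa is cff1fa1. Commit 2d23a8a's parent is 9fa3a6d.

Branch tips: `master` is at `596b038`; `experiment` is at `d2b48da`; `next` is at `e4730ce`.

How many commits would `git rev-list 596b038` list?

Walking parent pointers from 596b038: reachable set = {00cd3aa, 0fbe72a, 10ecd91, 19665d7, 2d23a8a, 2d8d4a5, 45a754d, 46cf1f5, 49d9d14, 596b038, 9fa3a6d, cff1fa1, d2b48da, e4730ce}.
That is 14 commits.

14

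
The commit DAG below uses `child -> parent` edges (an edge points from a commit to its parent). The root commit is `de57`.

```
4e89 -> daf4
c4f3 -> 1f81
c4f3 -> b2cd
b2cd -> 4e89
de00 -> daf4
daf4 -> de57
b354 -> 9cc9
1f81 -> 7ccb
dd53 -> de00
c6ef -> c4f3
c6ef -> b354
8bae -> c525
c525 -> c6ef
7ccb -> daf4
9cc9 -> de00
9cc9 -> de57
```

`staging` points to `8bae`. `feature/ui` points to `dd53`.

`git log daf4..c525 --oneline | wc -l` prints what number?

Reachable from c525: {1f81, 4e89, 7ccb, 9cc9, b2cd, b354, c4f3, c525, c6ef, daf4, de00, de57}.
Reachable from daf4: {daf4, de57}.
In c525's history but not daf4's: {1f81, 4e89, 7ccb, 9cc9, b2cd, b354, c4f3, c525, c6ef, de00} — 10 commits.

10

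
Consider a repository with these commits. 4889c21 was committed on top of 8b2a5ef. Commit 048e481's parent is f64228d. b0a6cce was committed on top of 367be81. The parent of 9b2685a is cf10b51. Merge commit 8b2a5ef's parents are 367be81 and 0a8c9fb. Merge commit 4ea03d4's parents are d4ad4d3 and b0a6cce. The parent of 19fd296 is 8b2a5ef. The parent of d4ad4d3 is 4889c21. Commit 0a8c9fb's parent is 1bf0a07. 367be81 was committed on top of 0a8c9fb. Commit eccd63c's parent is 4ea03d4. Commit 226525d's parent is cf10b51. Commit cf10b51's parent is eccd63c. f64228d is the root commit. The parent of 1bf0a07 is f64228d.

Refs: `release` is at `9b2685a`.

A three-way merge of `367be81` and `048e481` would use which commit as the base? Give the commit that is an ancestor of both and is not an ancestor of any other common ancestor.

f64228d

Ancestors of 367be81: {0a8c9fb, 1bf0a07, 367be81, f64228d}.
Ancestors of 048e481: {048e481, f64228d}.
Common ancestors: {f64228d}.
The only common ancestor is f64228d, so it is the merge base.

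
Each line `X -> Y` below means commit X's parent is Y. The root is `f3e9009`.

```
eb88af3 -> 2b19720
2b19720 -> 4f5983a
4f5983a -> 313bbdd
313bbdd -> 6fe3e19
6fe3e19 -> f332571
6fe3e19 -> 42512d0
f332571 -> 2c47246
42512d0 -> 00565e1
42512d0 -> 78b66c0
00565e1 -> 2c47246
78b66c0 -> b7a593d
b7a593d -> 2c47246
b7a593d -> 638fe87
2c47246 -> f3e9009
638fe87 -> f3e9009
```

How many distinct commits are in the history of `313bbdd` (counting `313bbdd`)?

Walking parent pointers from 313bbdd: reachable set = {00565e1, 2c47246, 313bbdd, 42512d0, 638fe87, 6fe3e19, 78b66c0, b7a593d, f332571, f3e9009}.
That is 10 commits.

10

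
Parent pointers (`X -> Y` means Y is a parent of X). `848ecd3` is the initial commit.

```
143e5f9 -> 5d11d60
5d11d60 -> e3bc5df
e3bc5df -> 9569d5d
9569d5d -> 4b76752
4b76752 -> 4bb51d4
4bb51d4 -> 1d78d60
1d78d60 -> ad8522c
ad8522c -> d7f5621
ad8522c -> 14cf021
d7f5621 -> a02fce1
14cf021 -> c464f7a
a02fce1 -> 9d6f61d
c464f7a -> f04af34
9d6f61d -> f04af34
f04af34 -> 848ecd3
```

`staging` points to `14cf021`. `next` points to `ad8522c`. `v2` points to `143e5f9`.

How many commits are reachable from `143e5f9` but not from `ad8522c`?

7

Reachable from 143e5f9: {143e5f9, 14cf021, 1d78d60, 4b76752, 4bb51d4, 5d11d60, 848ecd3, 9569d5d, 9d6f61d, a02fce1, ad8522c, c464f7a, d7f5621, e3bc5df, f04af34}.
Reachable from ad8522c: {14cf021, 848ecd3, 9d6f61d, a02fce1, ad8522c, c464f7a, d7f5621, f04af34}.
In 143e5f9's history but not ad8522c's: {143e5f9, 1d78d60, 4b76752, 4bb51d4, 5d11d60, 9569d5d, e3bc5df} — 7 commits.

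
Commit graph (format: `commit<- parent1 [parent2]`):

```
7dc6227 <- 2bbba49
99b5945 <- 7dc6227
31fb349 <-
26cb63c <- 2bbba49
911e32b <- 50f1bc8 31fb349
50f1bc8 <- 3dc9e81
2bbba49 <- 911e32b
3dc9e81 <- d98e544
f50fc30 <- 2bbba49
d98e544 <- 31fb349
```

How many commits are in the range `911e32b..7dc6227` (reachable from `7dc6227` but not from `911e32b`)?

Reachable from 7dc6227: {2bbba49, 31fb349, 3dc9e81, 50f1bc8, 7dc6227, 911e32b, d98e544}.
Reachable from 911e32b: {31fb349, 3dc9e81, 50f1bc8, 911e32b, d98e544}.
In 7dc6227's history but not 911e32b's: {2bbba49, 7dc6227} — 2 commits.

2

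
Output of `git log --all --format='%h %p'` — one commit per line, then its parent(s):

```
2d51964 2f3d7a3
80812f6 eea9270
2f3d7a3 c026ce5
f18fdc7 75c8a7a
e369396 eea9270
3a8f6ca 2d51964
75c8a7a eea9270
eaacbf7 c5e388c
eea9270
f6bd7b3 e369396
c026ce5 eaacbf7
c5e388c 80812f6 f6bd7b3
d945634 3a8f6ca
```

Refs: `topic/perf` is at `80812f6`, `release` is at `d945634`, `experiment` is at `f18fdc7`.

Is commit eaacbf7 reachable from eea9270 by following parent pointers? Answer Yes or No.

Ancestors of eea9270: {eea9270}.
eaacbf7 is not in that set, so it is not an ancestor of eea9270.

No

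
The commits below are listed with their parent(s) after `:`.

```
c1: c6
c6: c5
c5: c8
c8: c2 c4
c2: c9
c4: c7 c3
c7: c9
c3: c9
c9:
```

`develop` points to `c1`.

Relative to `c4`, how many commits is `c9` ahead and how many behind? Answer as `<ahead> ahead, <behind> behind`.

Reachable from c9: {c9}.
Reachable from c4: {c3, c4, c7, c9}.
Only in c9's history (ahead): {} — 0.
Only in c4's history (behind): {c3, c4, c7} — 3.

0 ahead, 3 behind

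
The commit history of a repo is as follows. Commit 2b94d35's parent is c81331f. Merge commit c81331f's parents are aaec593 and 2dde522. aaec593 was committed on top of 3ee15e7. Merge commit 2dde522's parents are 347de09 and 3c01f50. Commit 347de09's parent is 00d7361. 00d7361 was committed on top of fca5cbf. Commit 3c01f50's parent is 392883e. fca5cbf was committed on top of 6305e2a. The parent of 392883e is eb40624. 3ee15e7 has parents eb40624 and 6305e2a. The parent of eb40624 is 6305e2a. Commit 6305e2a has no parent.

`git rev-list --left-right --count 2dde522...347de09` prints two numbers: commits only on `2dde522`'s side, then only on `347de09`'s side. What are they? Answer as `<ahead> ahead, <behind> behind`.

Reachable from 2dde522: {00d7361, 2dde522, 347de09, 392883e, 3c01f50, 6305e2a, eb40624, fca5cbf}.
Reachable from 347de09: {00d7361, 347de09, 6305e2a, fca5cbf}.
Only in 2dde522's history (ahead): {2dde522, 392883e, 3c01f50, eb40624} — 4.
Only in 347de09's history (behind): {} — 0.

4 ahead, 0 behind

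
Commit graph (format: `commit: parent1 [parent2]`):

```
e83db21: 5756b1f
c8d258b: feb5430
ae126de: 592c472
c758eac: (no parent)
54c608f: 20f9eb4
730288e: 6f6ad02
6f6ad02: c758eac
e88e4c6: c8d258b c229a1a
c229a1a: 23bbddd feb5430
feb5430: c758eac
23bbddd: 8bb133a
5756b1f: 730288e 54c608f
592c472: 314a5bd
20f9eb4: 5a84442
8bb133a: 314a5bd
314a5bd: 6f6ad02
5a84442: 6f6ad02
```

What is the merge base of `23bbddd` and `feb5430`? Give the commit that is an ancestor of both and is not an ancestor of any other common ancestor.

c758eac

Ancestors of 23bbddd: {23bbddd, 314a5bd, 6f6ad02, 8bb133a, c758eac}.
Ancestors of feb5430: {c758eac, feb5430}.
Common ancestors: {c758eac}.
The only common ancestor is c758eac, so it is the merge base.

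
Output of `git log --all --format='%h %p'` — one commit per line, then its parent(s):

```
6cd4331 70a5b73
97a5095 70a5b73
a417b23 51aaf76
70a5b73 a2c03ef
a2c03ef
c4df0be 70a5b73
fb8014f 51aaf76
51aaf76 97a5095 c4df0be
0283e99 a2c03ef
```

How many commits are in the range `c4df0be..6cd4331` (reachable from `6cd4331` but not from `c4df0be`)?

Reachable from 6cd4331: {6cd4331, 70a5b73, a2c03ef}.
Reachable from c4df0be: {70a5b73, a2c03ef, c4df0be}.
In 6cd4331's history but not c4df0be's: {6cd4331} — 1 commit.

1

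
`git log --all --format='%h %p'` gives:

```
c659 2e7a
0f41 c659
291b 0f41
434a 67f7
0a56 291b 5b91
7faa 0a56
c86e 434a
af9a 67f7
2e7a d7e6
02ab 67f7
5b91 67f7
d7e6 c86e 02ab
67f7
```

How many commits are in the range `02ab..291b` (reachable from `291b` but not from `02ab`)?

Reachable from 291b: {02ab, 0f41, 291b, 2e7a, 434a, 67f7, c659, c86e, d7e6}.
Reachable from 02ab: {02ab, 67f7}.
In 291b's history but not 02ab's: {0f41, 291b, 2e7a, 434a, c659, c86e, d7e6} — 7 commits.

7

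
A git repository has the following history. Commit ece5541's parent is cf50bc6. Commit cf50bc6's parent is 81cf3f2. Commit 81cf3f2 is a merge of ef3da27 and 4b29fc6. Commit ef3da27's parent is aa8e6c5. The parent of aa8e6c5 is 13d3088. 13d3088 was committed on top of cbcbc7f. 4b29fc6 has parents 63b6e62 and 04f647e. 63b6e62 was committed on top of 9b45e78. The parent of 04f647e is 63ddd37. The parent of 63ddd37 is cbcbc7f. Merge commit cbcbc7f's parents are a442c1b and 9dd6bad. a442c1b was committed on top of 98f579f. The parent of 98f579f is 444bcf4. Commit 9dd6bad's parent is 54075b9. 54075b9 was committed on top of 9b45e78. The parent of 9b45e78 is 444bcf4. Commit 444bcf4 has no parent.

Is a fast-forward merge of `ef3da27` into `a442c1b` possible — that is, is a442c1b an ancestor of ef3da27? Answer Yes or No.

Yes

A fast-forward from a442c1b to ef3da27 is possible iff a442c1b is an ancestor of ef3da27.
Ancestors of ef3da27: {13d3088, 444bcf4, 54075b9, 98f579f, 9b45e78, 9dd6bad, a442c1b, aa8e6c5, cbcbc7f, ef3da27}.
a442c1b is among them, so fast-forward is possible.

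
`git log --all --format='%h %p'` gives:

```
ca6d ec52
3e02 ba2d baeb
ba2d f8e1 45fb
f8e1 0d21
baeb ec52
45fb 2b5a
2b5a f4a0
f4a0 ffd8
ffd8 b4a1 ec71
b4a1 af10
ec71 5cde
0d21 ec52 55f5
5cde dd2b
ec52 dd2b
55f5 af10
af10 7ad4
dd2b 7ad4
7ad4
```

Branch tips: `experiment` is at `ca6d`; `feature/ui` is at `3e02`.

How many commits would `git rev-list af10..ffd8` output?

Reachable from ffd8: {5cde, 7ad4, af10, b4a1, dd2b, ec71, ffd8}.
Reachable from af10: {7ad4, af10}.
In ffd8's history but not af10's: {5cde, b4a1, dd2b, ec71, ffd8} — 5 commits.

5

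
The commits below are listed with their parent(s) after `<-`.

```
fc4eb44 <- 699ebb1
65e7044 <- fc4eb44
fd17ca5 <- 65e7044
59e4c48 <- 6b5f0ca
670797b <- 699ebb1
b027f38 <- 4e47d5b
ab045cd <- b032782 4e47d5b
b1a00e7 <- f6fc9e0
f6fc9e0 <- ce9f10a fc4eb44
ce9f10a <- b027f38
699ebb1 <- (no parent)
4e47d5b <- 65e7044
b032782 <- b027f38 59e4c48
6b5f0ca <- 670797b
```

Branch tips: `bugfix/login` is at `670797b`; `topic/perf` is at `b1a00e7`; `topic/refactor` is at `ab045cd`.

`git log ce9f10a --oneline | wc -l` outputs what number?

6

Walking parent pointers from ce9f10a: reachable set = {4e47d5b, 65e7044, 699ebb1, b027f38, ce9f10a, fc4eb44}.
That is 6 commits.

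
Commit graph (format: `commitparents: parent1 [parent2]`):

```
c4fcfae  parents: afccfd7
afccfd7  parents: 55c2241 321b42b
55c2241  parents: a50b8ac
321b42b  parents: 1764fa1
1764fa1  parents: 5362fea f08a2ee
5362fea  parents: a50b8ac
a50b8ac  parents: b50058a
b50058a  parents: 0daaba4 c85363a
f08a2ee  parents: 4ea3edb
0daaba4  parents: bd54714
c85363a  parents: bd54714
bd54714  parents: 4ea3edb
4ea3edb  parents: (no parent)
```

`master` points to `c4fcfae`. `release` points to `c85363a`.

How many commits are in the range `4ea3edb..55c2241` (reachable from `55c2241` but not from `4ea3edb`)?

6

Reachable from 55c2241: {0daaba4, 4ea3edb, 55c2241, a50b8ac, b50058a, bd54714, c85363a}.
Reachable from 4ea3edb: {4ea3edb}.
In 55c2241's history but not 4ea3edb's: {0daaba4, 55c2241, a50b8ac, b50058a, bd54714, c85363a} — 6 commits.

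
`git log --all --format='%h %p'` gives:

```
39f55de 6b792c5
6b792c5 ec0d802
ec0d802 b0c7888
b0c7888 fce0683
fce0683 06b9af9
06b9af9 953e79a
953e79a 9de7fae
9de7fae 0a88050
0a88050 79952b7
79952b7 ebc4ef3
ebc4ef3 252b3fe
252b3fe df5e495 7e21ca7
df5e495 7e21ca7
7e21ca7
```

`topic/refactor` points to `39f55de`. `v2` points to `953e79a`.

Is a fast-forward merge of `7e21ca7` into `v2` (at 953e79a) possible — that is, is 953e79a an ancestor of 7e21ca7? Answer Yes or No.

No

A fast-forward from 953e79a to 7e21ca7 is possible iff 953e79a is an ancestor of 7e21ca7.
Ancestors of 7e21ca7: {7e21ca7}.
953e79a is not among them, so fast-forward is not possible.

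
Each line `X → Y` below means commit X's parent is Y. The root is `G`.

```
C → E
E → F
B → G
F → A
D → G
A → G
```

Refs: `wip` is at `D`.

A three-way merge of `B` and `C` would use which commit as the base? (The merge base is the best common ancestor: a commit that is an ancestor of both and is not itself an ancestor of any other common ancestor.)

G

Ancestors of B: {B, G}.
Ancestors of C: {A, C, E, F, G}.
Common ancestors: {G}.
The only common ancestor is G, so it is the merge base.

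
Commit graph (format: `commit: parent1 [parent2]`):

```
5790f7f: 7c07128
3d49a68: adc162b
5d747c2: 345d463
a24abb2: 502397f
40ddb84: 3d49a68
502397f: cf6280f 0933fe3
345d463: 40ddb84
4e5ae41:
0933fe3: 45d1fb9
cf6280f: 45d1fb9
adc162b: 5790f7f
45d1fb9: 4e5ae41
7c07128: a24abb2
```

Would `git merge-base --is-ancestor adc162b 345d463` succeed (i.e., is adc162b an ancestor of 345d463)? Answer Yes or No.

Ancestors of 345d463 (commits reachable by following parents): {0933fe3, 345d463, 3d49a68, 40ddb84, 45d1fb9, 4e5ae41, 502397f, 5790f7f, 7c07128, a24abb2, adc162b, cf6280f}.
adc162b is in that set, so it is an ancestor of 345d463.

Yes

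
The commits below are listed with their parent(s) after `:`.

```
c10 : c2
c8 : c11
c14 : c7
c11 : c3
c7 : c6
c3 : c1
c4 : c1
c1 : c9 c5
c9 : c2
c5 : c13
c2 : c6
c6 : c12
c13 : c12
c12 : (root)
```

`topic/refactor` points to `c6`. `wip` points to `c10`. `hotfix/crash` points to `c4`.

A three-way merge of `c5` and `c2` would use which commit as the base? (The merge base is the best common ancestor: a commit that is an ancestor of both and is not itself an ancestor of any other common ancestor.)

Ancestors of c5: {c12, c13, c5}.
Ancestors of c2: {c12, c2, c6}.
Common ancestors: {c12}.
The only common ancestor is c12, so it is the merge base.

c12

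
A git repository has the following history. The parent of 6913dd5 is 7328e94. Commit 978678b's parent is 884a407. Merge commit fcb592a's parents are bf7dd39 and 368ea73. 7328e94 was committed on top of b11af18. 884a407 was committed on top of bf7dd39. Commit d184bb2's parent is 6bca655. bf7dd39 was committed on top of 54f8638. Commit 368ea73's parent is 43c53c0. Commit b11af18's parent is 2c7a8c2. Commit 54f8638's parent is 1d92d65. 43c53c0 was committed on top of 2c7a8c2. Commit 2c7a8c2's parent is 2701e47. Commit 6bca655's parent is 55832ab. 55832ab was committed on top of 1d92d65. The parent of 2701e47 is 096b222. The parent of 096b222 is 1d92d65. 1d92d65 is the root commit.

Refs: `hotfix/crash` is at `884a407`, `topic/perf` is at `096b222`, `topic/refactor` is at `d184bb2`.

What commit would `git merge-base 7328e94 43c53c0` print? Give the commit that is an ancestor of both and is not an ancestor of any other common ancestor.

Ancestors of 7328e94: {096b222, 1d92d65, 2701e47, 2c7a8c2, 7328e94, b11af18}.
Ancestors of 43c53c0: {096b222, 1d92d65, 2701e47, 2c7a8c2, 43c53c0}.
Common ancestors: {096b222, 1d92d65, 2701e47, 2c7a8c2}.
Among these, 2c7a8c2 is not an ancestor of any other common ancestor — it is the merge base.

2c7a8c2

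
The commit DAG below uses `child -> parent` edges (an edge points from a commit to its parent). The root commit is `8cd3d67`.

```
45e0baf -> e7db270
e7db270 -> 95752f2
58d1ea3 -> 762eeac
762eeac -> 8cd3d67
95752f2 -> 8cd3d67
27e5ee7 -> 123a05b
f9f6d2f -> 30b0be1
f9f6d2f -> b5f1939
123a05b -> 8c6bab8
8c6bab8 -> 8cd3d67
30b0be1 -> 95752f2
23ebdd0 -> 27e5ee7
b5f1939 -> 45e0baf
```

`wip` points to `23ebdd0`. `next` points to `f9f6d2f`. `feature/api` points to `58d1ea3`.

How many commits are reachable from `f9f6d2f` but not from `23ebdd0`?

6

Reachable from f9f6d2f: {30b0be1, 45e0baf, 8cd3d67, 95752f2, b5f1939, e7db270, f9f6d2f}.
Reachable from 23ebdd0: {123a05b, 23ebdd0, 27e5ee7, 8c6bab8, 8cd3d67}.
In f9f6d2f's history but not 23ebdd0's: {30b0be1, 45e0baf, 95752f2, b5f1939, e7db270, f9f6d2f} — 6 commits.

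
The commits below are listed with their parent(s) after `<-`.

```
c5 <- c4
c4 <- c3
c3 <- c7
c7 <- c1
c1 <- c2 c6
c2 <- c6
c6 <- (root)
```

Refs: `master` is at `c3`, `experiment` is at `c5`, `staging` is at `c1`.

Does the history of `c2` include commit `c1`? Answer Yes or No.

No

Ancestors of c2: {c2, c6}.
c1 is not in that set, so it is not an ancestor of c2.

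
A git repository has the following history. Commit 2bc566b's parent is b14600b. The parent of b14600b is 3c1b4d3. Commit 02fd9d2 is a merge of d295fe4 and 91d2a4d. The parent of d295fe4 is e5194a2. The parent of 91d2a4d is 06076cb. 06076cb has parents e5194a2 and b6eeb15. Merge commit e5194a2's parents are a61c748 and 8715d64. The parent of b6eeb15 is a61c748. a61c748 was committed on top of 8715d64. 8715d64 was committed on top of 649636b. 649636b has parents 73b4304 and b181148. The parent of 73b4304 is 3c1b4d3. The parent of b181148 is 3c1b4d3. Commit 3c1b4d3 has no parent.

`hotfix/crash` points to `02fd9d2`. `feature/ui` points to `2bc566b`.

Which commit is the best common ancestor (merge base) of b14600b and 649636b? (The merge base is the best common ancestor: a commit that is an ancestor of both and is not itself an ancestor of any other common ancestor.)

Ancestors of b14600b: {3c1b4d3, b14600b}.
Ancestors of 649636b: {3c1b4d3, 649636b, 73b4304, b181148}.
Common ancestors: {3c1b4d3}.
The only common ancestor is 3c1b4d3, so it is the merge base.

3c1b4d3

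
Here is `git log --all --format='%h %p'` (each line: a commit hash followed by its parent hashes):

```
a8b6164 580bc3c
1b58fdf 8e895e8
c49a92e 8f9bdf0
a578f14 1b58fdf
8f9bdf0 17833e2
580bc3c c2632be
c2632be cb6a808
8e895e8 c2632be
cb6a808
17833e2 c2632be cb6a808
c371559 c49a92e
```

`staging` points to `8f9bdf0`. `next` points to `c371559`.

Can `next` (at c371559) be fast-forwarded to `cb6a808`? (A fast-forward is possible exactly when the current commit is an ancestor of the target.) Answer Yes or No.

No

A fast-forward from c371559 to cb6a808 is possible iff c371559 is an ancestor of cb6a808.
Ancestors of cb6a808: {cb6a808}.
c371559 is not among them, so fast-forward is not possible.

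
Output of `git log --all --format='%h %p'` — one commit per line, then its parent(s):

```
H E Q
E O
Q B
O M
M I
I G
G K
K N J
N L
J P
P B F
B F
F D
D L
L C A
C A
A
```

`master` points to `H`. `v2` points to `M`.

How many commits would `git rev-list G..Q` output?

1

Reachable from Q: {A, B, C, D, F, L, Q}.
Reachable from G: {A, B, C, D, F, G, J, K, L, N, P}.
In Q's history but not G's: {Q} — 1 commit.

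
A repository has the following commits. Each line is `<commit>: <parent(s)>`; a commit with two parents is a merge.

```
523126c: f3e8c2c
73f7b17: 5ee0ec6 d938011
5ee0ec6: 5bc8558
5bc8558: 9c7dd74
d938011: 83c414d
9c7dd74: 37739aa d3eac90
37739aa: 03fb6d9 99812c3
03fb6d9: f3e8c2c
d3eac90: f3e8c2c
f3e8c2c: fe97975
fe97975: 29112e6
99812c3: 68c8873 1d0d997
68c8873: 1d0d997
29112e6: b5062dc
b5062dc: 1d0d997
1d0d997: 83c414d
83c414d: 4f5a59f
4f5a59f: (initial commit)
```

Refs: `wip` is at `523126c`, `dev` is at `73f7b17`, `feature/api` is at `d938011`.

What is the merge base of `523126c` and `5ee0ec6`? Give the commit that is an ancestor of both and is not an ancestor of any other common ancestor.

f3e8c2c

Ancestors of 523126c: {1d0d997, 29112e6, 4f5a59f, 523126c, 83c414d, b5062dc, f3e8c2c, fe97975}.
Ancestors of 5ee0ec6: {03fb6d9, 1d0d997, 29112e6, 37739aa, 4f5a59f, 5bc8558, 5ee0ec6, 68c8873, 83c414d, 99812c3, 9c7dd74, b5062dc, d3eac90, f3e8c2c, fe97975}.
Common ancestors: {1d0d997, 29112e6, 4f5a59f, 83c414d, b5062dc, f3e8c2c, fe97975}.
Among these, f3e8c2c is not an ancestor of any other common ancestor — it is the merge base.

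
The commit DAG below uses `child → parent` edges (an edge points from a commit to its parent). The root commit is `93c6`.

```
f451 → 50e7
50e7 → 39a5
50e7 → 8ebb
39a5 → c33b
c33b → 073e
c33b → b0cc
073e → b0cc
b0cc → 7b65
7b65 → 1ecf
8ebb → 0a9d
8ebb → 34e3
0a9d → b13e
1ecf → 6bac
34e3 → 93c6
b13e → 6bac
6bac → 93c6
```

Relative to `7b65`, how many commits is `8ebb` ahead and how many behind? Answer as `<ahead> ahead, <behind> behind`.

Reachable from 8ebb: {0a9d, 34e3, 6bac, 8ebb, 93c6, b13e}.
Reachable from 7b65: {1ecf, 6bac, 7b65, 93c6}.
Only in 8ebb's history (ahead): {0a9d, 34e3, 8ebb, b13e} — 4.
Only in 7b65's history (behind): {1ecf, 7b65} — 2.

4 ahead, 2 behind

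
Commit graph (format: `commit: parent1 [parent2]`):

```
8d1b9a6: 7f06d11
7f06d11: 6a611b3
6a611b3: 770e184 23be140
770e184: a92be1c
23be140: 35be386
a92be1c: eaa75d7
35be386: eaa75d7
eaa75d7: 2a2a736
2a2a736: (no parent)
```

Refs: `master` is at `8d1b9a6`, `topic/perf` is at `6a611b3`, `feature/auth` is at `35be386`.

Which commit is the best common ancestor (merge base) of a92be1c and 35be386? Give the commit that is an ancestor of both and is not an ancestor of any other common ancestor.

eaa75d7

Ancestors of a92be1c: {2a2a736, a92be1c, eaa75d7}.
Ancestors of 35be386: {2a2a736, 35be386, eaa75d7}.
Common ancestors: {2a2a736, eaa75d7}.
Among these, eaa75d7 is not an ancestor of any other common ancestor — it is the merge base.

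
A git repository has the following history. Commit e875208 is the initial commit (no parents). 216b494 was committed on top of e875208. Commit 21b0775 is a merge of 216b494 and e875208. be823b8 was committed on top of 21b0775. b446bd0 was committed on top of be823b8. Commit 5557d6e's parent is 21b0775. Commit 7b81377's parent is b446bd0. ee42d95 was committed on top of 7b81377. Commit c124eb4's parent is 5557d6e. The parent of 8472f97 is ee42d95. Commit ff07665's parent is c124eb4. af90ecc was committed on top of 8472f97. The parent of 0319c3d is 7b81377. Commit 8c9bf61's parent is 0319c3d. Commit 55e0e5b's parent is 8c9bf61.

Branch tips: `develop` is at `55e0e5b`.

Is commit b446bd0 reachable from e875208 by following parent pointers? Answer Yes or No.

No

Ancestors of e875208: {e875208}.
b446bd0 is not in that set, so it is not an ancestor of e875208.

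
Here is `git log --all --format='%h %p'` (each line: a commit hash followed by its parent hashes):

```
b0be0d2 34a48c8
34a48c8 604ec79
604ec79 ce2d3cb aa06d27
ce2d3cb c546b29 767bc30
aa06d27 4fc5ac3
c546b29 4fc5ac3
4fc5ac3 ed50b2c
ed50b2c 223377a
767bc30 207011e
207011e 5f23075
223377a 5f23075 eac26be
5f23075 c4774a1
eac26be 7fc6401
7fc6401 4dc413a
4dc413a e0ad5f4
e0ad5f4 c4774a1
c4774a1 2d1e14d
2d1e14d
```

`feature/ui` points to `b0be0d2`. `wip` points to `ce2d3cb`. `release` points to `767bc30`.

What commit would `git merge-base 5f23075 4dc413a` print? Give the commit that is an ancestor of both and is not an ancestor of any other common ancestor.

Ancestors of 5f23075: {2d1e14d, 5f23075, c4774a1}.
Ancestors of 4dc413a: {2d1e14d, 4dc413a, c4774a1, e0ad5f4}.
Common ancestors: {2d1e14d, c4774a1}.
Among these, c4774a1 is not an ancestor of any other common ancestor — it is the merge base.

c4774a1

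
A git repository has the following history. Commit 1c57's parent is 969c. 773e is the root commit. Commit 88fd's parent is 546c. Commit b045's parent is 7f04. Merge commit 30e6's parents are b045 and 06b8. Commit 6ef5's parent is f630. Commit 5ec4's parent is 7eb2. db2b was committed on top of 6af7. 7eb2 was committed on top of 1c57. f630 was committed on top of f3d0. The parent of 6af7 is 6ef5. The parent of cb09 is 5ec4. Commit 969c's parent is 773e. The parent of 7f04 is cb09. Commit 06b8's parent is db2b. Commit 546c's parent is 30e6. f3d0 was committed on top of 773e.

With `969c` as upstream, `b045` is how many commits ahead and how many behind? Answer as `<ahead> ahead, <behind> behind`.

6 ahead, 0 behind

Reachable from b045: {1c57, 5ec4, 773e, 7eb2, 7f04, 969c, b045, cb09}.
Reachable from 969c: {773e, 969c}.
Only in b045's history (ahead): {1c57, 5ec4, 7eb2, 7f04, b045, cb09} — 6.
Only in 969c's history (behind): {} — 0.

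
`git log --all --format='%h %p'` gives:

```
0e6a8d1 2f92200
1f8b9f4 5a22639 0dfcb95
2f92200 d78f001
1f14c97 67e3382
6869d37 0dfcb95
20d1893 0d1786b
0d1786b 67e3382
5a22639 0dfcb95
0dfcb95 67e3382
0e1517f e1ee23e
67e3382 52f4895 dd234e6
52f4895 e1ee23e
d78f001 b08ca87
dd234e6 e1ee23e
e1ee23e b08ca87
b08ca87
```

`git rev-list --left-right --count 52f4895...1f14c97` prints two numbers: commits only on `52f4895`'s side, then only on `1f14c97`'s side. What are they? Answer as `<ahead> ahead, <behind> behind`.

Reachable from 52f4895: {52f4895, b08ca87, e1ee23e}.
Reachable from 1f14c97: {1f14c97, 52f4895, 67e3382, b08ca87, dd234e6, e1ee23e}.
Only in 52f4895's history (ahead): {} — 0.
Only in 1f14c97's history (behind): {1f14c97, 67e3382, dd234e6} — 3.

0 ahead, 3 behind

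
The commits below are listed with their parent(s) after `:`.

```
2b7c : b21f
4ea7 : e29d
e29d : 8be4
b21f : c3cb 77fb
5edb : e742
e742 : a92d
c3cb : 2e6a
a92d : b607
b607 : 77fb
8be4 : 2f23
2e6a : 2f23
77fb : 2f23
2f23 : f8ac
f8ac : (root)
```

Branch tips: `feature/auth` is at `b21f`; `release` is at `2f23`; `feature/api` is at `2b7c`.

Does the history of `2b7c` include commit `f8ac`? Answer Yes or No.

Ancestors of 2b7c (commits reachable by following parents): {2b7c, 2e6a, 2f23, 77fb, b21f, c3cb, f8ac}.
f8ac is in that set, so it is an ancestor of 2b7c.

Yes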